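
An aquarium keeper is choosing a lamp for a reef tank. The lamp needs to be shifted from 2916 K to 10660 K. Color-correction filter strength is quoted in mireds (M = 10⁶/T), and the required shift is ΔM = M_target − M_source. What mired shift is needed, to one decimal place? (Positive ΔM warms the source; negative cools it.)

-249.1 mireds

M_source = 10⁶/2916 = 342.936; M_target = 10⁶/10660 = 93.809.
ΔM = 93.809 − 342.936 = -249.127 → -249.1 mireds, a cooling shift.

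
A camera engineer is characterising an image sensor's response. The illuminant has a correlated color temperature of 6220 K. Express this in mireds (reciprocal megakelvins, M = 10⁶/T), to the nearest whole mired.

161 mireds

M = 10⁶ / 6220 = 160.772 → 161 mireds.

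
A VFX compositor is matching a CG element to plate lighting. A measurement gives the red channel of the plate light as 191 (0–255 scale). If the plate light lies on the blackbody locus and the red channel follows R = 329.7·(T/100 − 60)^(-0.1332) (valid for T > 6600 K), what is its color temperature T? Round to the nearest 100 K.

12000 K

(t − 60)^(-0.1332) = 191/329.7 = 0.57931.
t − 60 = 0.57931^(1/-0.1332) = 0.57931^(-7.508) = 60.245, so t = 120.245.
T = 100·t = 12025 K → 12000 K to the nearest 100 K.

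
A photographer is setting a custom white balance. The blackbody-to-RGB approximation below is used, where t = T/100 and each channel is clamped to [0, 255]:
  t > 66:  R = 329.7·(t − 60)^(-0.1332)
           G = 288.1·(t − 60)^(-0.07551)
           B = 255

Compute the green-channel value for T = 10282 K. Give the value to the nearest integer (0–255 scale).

217

t = 10282/100 = 102.82; the t > 66 branch applies.
G = 288.1·(102.82 − 60)^(-0.07551) = 288.1·42.82^(-0.07551) = 288.1·0.75300 = 216.939.
Rounded: 217.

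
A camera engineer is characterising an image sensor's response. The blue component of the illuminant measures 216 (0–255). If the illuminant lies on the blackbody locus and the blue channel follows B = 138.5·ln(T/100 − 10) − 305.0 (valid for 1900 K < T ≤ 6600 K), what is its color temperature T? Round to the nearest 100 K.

ln(t − 10) = (216 + 305.0) / 138.5 = 3.7617.
t − 10 = e^3.7617 = 43.023, so t = 53.023.
T = 100·t = 5302 K → 5300 K to the nearest 100 K.

5300 K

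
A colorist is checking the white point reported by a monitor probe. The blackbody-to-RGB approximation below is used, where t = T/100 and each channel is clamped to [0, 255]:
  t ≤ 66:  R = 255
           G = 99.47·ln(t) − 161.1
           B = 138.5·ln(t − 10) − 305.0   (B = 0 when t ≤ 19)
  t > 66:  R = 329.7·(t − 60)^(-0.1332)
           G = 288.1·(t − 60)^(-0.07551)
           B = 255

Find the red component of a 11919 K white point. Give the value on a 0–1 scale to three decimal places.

t = 11919/100 = 119.19; the t > 66 branch applies.
R = 329.7·(119.19 − 60)^(-0.1332) = 329.7·59.19^(-0.1332) = 329.7·0.58068 = 191.450.
On a 0–1 scale: 191.450/255 = 0.7508 → 0.751.

0.751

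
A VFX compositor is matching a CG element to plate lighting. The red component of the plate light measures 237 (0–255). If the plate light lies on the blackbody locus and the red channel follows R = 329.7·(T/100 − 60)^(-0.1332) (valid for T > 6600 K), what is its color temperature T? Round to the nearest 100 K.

7200 K

(t − 60)^(-0.1332) = 237/329.7 = 0.71884.
t − 60 = 0.71884^(1/-0.1332) = 0.71884^(-7.508) = 11.922, so t = 71.922.
T = 100·t = 7192 K → 7200 K to the nearest 100 K.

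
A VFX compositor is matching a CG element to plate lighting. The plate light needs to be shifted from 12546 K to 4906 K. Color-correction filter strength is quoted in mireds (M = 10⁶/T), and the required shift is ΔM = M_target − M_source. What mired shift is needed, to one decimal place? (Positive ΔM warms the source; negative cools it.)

+124.1 mireds

M_source = 10⁶/12546 = 79.707; M_target = 10⁶/4906 = 203.832.
ΔM = 203.832 − 79.707 = 124.125 → +124.1 mireds, a warming shift.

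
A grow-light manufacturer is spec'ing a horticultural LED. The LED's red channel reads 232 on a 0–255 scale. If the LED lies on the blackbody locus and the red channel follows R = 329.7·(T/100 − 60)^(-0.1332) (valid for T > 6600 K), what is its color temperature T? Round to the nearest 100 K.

7400 K

(t − 60)^(-0.1332) = 232/329.7 = 0.70367.
t − 60 = 0.70367^(1/-0.1332) = 0.70367^(-7.508) = 13.992, so t = 73.992.
T = 100·t = 7399 K → 7400 K to the nearest 100 K.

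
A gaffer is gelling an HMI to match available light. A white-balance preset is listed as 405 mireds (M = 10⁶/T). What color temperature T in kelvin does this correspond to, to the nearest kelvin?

2469 K

T = 10⁶ / 405 = 2469.14 K → 2469 K.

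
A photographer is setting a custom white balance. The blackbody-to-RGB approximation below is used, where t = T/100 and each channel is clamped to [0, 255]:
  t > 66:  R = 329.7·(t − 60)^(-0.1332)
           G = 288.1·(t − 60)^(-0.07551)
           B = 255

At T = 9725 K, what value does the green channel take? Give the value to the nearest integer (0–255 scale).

219

t = 9725/100 = 97.25; the t > 66 branch applies.
G = 288.1·(97.25 − 60)^(-0.07551) = 288.1·37.25^(-0.07551) = 288.1·0.76096 = 219.234.
Rounded: 219.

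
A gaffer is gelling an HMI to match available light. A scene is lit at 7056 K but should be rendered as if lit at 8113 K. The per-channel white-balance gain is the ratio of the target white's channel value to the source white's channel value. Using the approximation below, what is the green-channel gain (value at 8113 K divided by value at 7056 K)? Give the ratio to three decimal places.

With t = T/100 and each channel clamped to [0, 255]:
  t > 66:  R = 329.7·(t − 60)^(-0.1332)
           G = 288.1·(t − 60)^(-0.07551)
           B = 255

0.949

At 7056 K (t = 70.56):
  G = 288.1·(70.56 − 60)^(-0.07551) = 288.1·10.56^(-0.07551) = 288.1·0.83696 = 241.127.
At 8113 K (t = 81.13):
  G = 288.1·(81.13 − 60)^(-0.07551) = 288.1·21.13^(-0.07551) = 288.1·0.79425 = 228.823.
Gain = 228.823 / 241.127 = 0.9490 → 0.949.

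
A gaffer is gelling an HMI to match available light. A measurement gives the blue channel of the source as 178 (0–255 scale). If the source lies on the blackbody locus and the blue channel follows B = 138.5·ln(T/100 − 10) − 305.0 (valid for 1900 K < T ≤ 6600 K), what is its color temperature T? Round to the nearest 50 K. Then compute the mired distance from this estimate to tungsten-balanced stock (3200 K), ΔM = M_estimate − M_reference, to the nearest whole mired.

-77 mireds

ln(t − 10) = (178 + 305.0) / 138.5 = 3.4874.
t − 10 = e^3.4874 = 32.700, so t = 42.700.
T = 100·t = 4270 K → 4250 K to the nearest 50 K.
M_estimate = 10⁶/4250 = 235.29; M_reference = 10⁶/3200 = 312.50.
ΔM = 235.29 − 312.50 = -77.21 → -77 mireds.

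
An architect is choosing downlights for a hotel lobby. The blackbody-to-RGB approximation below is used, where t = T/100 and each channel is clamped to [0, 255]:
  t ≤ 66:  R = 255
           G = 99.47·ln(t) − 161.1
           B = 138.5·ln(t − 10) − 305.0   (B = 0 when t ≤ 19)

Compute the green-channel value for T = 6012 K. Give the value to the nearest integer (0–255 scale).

246

t = 6012/100 = 60.12; the t ≤ 66 branch applies.
G = 99.47·ln 60.12 − 161.1 = 99.47·4.0963 − 161.1 = 246.363.
Rounded: 246.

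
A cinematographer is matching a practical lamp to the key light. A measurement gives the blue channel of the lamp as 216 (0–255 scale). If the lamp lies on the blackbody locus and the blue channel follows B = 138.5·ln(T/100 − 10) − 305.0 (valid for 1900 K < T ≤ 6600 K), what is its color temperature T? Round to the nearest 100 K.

5300 K

ln(t − 10) = (216 + 305.0) / 138.5 = 3.7617.
t − 10 = e^3.7617 = 43.023, so t = 53.023.
T = 100·t = 5302 K → 5300 K to the nearest 100 K.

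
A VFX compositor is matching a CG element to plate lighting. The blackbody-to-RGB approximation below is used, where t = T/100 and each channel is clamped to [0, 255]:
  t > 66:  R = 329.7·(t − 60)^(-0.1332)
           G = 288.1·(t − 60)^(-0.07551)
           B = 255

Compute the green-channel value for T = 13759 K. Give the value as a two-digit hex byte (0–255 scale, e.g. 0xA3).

0xCF

t = 13759/100 = 137.59; the t > 66 branch applies.
G = 288.1·(137.59 − 60)^(-0.07551) = 288.1·77.59^(-0.07551) = 288.1·0.71995 = 207.417.
Rounded: 207; in hex, 0xCF.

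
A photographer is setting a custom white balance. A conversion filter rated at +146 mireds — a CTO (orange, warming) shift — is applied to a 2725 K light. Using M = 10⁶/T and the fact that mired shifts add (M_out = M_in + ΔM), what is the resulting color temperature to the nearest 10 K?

1950 K

M_in = 10⁶/2725 = 366.97 mireds.
M_out = 366.97 + (+146) = 512.97 mireds.
T_out = 10⁶/512.97 = 1949.4 K → 1950 K.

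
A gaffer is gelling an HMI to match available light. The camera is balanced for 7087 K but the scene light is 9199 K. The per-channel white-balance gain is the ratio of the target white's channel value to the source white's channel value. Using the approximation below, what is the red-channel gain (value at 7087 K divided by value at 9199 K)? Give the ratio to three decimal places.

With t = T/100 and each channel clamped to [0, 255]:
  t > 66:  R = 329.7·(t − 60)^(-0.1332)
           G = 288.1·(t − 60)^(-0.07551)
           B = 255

At 9199 K (t = 91.99):
  R = 329.7·(91.99 − 60)^(-0.1332) = 329.7·31.99^(-0.1332) = 329.7·0.63028 = 207.803.
At 7087 K (t = 70.87):
  R = 329.7·(70.87 − 60)^(-0.1332) = 329.7·10.87^(-0.1332) = 329.7·0.72774 = 239.935.
Gain = 239.935 / 207.803 = 1.1546 → 1.155.

1.155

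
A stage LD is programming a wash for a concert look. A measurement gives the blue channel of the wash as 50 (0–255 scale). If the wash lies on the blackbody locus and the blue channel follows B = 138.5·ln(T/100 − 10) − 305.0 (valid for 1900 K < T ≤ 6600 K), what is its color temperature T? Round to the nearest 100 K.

2300 K

ln(t − 10) = (50 + 305.0) / 138.5 = 2.5632.
t − 10 = e^2.5632 = 12.977, so t = 22.977.
T = 100·t = 2298 K → 2300 K to the nearest 100 K.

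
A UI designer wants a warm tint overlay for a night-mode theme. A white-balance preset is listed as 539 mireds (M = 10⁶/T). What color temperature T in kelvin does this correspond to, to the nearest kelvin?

T = 10⁶ / 539 = 1855.29 K → 1855 K.

1855 K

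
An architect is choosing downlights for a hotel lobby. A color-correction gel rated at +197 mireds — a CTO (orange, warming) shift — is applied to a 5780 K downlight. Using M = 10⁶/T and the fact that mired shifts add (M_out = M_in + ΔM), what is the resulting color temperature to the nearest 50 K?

2700 K

M_in = 10⁶/5780 = 173.01 mireds.
M_out = 173.01 + (+197) = 370.01 mireds.
T_out = 10⁶/370.01 = 2702.6 K → 2700 K.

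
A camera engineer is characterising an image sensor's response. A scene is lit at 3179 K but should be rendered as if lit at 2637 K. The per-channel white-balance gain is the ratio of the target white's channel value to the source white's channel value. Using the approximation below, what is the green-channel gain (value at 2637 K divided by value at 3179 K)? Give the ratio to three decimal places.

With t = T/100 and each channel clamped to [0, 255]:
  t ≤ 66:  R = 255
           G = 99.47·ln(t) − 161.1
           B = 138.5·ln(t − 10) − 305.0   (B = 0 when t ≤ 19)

At 3179 K (t = 31.79):
  G = 99.47·ln 31.79 − 161.1 = 99.47·3.4592 − 161.1 = 182.982.
At 2637 K (t = 26.37):
  G = 99.47·ln 26.37 − 161.1 = 99.47·3.2722 − 161.1 = 164.388.
Gain = 164.388 / 182.982 = 0.8984 → 0.898.

0.898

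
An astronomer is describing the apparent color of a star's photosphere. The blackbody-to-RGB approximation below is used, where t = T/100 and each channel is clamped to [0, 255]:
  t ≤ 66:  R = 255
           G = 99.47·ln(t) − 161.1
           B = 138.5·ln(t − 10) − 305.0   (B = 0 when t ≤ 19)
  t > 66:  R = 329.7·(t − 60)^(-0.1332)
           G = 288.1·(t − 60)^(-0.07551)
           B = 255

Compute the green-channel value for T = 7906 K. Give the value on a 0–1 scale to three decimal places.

0.904

t = 7906/100 = 79.06; the t > 66 branch applies.
G = 288.1·(79.06 − 60)^(-0.07551) = 288.1·19.06^(-0.07551) = 288.1·0.80046 = 230.612.
On a 0–1 scale: 230.612/255 = 0.9044 → 0.904.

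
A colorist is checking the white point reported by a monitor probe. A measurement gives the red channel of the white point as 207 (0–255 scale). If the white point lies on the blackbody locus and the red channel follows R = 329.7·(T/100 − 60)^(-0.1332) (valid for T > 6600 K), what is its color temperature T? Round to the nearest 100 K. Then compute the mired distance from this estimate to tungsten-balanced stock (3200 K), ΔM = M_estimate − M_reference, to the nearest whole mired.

(t − 60)^(-0.1332) = 207/329.7 = 0.62784.
t − 60 = 0.62784^(1/-0.1332) = 0.62784^(-7.508) = 32.933, so t = 92.933.
T = 100·t = 9293 K → 9300 K to the nearest 100 K.
M_estimate = 10⁶/9300 = 107.53; M_reference = 10⁶/3200 = 312.50.
ΔM = 107.53 − 312.50 = -204.97 → -205 mireds.

-205 mireds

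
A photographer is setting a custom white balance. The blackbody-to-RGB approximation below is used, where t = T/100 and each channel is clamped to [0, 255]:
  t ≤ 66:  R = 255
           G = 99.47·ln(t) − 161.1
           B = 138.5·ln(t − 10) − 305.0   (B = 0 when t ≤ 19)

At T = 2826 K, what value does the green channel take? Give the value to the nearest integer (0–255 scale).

171

t = 2826/100 = 28.26; the t ≤ 66 branch applies.
G = 99.47·ln 28.26 − 161.1 = 99.47·3.3414 − 161.1 = 171.274.
Rounded: 171.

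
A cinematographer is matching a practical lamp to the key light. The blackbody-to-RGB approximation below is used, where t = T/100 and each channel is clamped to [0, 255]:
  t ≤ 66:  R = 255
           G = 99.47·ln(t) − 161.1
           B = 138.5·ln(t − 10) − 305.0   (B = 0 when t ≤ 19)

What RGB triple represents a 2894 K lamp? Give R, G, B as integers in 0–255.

t = 2894/100 = 28.94; the t ≤ 66 branch applies.
R = 255 by definition for t ≤ 66.
G = 99.47·ln 28.94 − 161.1 = 99.47·3.3652 − 161.1 = 173.639.
B = 138.5·ln(28.94 − 10) − 305.0 = 138.5·ln 18.94 − 305.0 = 138.5·2.9413 − 305.0 = 102.367.
Rounded: (255, 174, 102).

R=255, G=174, B=102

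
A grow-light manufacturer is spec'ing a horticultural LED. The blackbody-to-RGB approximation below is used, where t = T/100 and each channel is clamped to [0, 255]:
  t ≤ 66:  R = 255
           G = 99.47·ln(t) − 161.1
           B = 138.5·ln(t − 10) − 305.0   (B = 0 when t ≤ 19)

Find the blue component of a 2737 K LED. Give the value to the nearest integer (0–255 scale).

t = 2737/100 = 27.37; the t ≤ 66 branch applies.
B = 138.5·ln(27.37 − 10) − 305.0 = 138.5·ln 17.37 − 305.0 = 138.5·2.8547 − 305.0 = 90.382.
Rounded: 90.

90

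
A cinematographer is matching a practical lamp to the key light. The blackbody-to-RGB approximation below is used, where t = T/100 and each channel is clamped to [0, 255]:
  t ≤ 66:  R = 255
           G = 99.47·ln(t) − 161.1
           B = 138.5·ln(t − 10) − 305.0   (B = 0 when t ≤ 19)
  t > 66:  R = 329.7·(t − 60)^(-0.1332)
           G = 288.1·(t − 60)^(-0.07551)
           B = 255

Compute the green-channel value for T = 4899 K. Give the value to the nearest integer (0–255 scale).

226

t = 4899/100 = 48.99; the t ≤ 66 branch applies.
G = 99.47·ln 48.99 − 161.1 = 99.47·3.8916 − 161.1 = 225.999.
Rounded: 226.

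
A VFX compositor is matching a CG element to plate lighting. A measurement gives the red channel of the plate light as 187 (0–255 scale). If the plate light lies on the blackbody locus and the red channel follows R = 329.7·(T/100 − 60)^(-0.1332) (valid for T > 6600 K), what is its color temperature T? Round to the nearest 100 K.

13100 K

(t − 60)^(-0.1332) = 187/329.7 = 0.56718.
t − 60 = 0.56718^(1/-0.1332) = 0.56718^(-7.508) = 70.620, so t = 130.620.
T = 100·t = 13062 K → 13100 K to the nearest 100 K.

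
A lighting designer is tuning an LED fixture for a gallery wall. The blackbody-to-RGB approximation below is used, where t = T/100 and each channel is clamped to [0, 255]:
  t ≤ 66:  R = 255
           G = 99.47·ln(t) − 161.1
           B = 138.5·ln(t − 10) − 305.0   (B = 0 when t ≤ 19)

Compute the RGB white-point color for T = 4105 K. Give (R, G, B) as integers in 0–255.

t = 4105/100 = 41.05; the t ≤ 66 branch applies.
R = 255 by definition for t ≤ 66.
G = 99.47·ln 41.05 − 161.1 = 99.47·3.7148 − 161.1 = 208.410.
B = 138.5·ln(41.05 − 10) − 305.0 = 138.5·ln 31.05 − 305.0 = 138.5·3.4356 − 305.0 = 170.830.
Rounded: (255, 208, 171).

(255, 208, 171)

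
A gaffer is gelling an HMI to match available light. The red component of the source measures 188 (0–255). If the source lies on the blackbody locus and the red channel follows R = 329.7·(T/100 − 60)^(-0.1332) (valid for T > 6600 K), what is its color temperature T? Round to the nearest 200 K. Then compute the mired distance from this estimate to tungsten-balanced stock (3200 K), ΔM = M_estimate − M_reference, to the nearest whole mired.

-234 mireds

(t − 60)^(-0.1332) = 188/329.7 = 0.57022.
t − 60 = 0.57022^(1/-0.1332) = 0.57022^(-7.508) = 67.848, so t = 127.848.
T = 100·t = 12785 K → 12800 K to the nearest 200 K.
M_estimate = 10⁶/12800 = 78.12; M_reference = 10⁶/3200 = 312.50.
ΔM = 78.12 − 312.50 = -234.38 → -234 mireds.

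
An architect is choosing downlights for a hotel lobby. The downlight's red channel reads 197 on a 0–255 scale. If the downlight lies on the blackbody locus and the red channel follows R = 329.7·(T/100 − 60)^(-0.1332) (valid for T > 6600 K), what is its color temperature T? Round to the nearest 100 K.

(t − 60)^(-0.1332) = 197/329.7 = 0.59751.
t − 60 = 0.59751^(1/-0.1332) = 0.59751^(-7.508) = 47.761, so t = 107.761.
T = 100·t = 10776 K → 10800 K to the nearest 100 K.

10800 K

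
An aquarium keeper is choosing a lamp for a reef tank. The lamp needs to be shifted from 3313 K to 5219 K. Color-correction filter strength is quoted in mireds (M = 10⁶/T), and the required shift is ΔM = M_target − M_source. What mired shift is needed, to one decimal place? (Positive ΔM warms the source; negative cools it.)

-110.2 mireds

M_source = 10⁶/3313 = 301.841; M_target = 10⁶/5219 = 191.608.
ΔM = 191.608 − 301.841 = -110.234 → -110.2 mireds, a cooling shift.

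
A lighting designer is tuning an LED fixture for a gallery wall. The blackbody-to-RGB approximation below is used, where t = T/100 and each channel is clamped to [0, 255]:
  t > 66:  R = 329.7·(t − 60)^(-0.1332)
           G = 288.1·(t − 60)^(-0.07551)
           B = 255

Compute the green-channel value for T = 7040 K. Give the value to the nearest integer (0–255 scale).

t = 7040/100 = 70.4; the t > 66 branch applies.
G = 288.1·(70.4 − 60)^(-0.07551) = 288.1·10.4^(-0.07551) = 288.1·0.83792 = 241.405.
Rounded: 241.

241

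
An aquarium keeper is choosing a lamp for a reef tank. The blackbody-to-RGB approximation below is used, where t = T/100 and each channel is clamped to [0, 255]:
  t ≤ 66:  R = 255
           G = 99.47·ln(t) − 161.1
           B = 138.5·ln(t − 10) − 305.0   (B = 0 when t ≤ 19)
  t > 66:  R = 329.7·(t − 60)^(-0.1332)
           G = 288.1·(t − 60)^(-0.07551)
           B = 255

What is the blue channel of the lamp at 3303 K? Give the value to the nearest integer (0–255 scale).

t = 3303/100 = 33.03; the t ≤ 66 branch applies.
B = 138.5·ln(33.03 − 10) − 305.0 = 138.5·ln 23.03 − 305.0 = 138.5·3.1368 − 305.0 = 129.446.
Rounded: 129.

129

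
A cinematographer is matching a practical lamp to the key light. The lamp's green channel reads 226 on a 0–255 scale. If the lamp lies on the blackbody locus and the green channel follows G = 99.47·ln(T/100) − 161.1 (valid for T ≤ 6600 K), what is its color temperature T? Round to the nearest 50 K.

ln t = (226 + 161.1) / 99.47 = 3.8916.
t = e^3.8916 = 48.990.
T = 100·t = 4899 K → 4900 K to the nearest 50 K.

4900 K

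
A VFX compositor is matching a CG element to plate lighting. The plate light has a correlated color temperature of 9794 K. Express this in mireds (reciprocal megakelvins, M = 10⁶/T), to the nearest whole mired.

M = 10⁶ / 9794 = 102.103 → 102 mireds.

102 mireds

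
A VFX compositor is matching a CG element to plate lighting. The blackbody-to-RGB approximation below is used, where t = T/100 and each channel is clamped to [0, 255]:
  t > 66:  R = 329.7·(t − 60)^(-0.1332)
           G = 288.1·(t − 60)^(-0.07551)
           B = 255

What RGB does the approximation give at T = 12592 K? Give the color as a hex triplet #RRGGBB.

t = 12592/100 = 125.92; the t > 66 branch applies.
R = 329.7·(125.92 − 60)^(-0.1332) = 329.7·65.92^(-0.1332) = 329.7·0.57241 = 188.723.
G = 288.1·(125.92 − 60)^(-0.07551) = 288.1·65.92^(-0.07551) = 288.1·0.72886 = 209.985.
B = 255 by definition for t > 66.
Rounded: (189, 210, 255).
In hex: #BDD2FF.

#BDD2FF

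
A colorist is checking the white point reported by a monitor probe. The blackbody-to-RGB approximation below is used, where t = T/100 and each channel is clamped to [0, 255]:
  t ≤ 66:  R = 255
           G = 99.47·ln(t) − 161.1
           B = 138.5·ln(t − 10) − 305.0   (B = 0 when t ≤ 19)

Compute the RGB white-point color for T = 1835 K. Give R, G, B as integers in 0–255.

t = 1835/100 = 18.35; the t ≤ 66 branch applies.
R = 255 by definition for t ≤ 66.
G = 99.47·ln 18.35 − 161.1 = 99.47·2.9096 − 161.1 = 128.321.
t = 18.35 ≤ 19, so B = 0.
Rounded: (255, 128, 0).

R=255, G=128, B=0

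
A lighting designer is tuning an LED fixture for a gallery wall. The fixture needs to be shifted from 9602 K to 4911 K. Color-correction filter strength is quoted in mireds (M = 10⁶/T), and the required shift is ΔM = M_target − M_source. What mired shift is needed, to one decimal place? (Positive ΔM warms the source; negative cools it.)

M_source = 10⁶/9602 = 104.145; M_target = 10⁶/4911 = 203.625.
ΔM = 203.625 − 104.145 = 99.480 → +99.5 mireds, a warming shift.

+99.5 mireds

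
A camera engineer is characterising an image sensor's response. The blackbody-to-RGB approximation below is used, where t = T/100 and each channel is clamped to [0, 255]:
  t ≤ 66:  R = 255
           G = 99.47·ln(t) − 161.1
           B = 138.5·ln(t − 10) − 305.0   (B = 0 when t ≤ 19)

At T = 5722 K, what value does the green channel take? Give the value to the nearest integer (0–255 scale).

241

t = 5722/100 = 57.22; the t ≤ 66 branch applies.
G = 99.47·ln 57.22 − 161.1 = 99.47·4.0469 − 161.1 = 241.445.
Rounded: 241.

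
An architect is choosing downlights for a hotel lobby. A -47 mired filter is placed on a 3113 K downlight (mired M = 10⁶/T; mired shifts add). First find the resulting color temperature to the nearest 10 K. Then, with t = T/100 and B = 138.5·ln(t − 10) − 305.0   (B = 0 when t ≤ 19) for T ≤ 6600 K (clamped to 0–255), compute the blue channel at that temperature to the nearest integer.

149

M_in = 10⁶/3113 = 321.23; M_out = 321.23 + (-47) = 274.23.
T_out = 10⁶/274.23 = 3646.5 K → 3650 K; t = 36.5.
B = 138.5·ln(36.5 − 10) − 305.0 = 138.5·ln 26.5 − 305.0 = 138.5·3.2771 − 305.0 = 148.885.
Rounded: 149.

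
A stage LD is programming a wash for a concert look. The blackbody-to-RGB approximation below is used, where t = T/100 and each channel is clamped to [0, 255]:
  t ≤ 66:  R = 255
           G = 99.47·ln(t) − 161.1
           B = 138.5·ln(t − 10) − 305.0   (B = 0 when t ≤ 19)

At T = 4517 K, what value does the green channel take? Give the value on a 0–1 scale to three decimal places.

0.855

t = 4517/100 = 45.17; the t ≤ 66 branch applies.
G = 99.47·ln 45.17 − 161.1 = 99.47·3.8104 − 161.1 = 217.924.
On a 0–1 scale: 217.924/255 = 0.8546 → 0.855.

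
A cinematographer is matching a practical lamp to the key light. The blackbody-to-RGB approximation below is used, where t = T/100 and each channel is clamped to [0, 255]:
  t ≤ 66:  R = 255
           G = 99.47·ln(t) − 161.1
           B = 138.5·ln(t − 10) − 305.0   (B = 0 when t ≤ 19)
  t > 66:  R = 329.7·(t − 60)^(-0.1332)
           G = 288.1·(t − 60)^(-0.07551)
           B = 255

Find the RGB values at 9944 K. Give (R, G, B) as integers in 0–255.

t = 9944/100 = 99.44; the t > 66 branch applies.
R = 329.7·(99.44 − 60)^(-0.1332) = 329.7·39.44^(-0.1332) = 329.7·0.61294 = 202.088.
G = 288.1·(99.44 − 60)^(-0.07551) = 288.1·39.44^(-0.07551) = 288.1·0.75769 = 218.290.
B = 255 by definition for t > 66.
Rounded: (202, 218, 255).

(202, 218, 255)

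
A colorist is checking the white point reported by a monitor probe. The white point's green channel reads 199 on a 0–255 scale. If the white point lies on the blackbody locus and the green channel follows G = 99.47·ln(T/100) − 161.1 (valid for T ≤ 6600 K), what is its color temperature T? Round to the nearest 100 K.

ln t = (199 + 161.1) / 99.47 = 3.6202.
t = e^3.6202 = 37.345.
T = 100·t = 3734 K → 3700 K to the nearest 100 K.

3700 K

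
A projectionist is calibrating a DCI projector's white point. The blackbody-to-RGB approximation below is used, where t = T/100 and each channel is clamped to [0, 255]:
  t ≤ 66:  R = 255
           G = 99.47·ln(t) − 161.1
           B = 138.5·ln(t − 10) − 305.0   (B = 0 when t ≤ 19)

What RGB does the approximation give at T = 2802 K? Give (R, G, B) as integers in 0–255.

(255, 170, 95)

t = 2802/100 = 28.02; the t ≤ 66 branch applies.
R = 255 by definition for t ≤ 66.
G = 99.47·ln 28.02 − 161.1 = 99.47·3.3329 − 161.1 = 170.425.
B = 138.5·ln(28.02 − 10) − 305.0 = 138.5·ln 18.02 − 305.0 = 138.5·2.8915 − 305.0 = 95.470.
Rounded: (255, 170, 95).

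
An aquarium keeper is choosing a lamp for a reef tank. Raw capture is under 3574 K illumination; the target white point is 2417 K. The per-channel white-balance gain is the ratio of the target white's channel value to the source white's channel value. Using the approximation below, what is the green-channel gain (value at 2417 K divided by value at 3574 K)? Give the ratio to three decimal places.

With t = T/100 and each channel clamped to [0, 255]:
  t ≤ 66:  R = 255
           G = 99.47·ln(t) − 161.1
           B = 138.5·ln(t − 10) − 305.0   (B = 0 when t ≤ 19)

At 3574 K (t = 35.74):
  G = 99.47·ln 35.74 − 161.1 = 99.47·3.5763 − 161.1 = 194.632.
At 2417 K (t = 24.17):
  G = 99.47·ln 24.17 − 161.1 = 99.47·3.1851 − 161.1 = 155.723.
Gain = 155.723 / 194.632 = 0.8001 → 0.800.

0.800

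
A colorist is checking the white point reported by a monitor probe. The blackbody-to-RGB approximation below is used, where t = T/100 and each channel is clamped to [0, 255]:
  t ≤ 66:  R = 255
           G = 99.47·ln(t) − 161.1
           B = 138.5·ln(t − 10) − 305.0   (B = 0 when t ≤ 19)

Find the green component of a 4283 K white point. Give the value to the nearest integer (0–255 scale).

t = 4283/100 = 42.83; the t ≤ 66 branch applies.
G = 99.47·ln 42.83 − 161.1 = 99.47·3.7572 − 161.1 = 212.633.
Rounded: 213.

213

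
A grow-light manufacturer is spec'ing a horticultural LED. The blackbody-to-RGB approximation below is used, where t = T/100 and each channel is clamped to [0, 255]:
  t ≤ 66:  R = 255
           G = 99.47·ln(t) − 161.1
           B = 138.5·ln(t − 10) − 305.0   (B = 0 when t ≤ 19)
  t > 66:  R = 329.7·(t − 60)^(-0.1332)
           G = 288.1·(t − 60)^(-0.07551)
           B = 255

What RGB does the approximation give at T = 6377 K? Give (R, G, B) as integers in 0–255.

t = 6377/100 = 63.77; the t ≤ 66 branch applies.
R = 255 by definition for t ≤ 66.
G = 99.47·ln 63.77 − 161.1 = 99.47·4.1553 − 161.1 = 252.226.
B = 138.5·ln(63.77 − 10) − 305.0 = 138.5·ln 53.77 − 305.0 = 138.5·3.9847 − 305.0 = 246.883.
Rounded: (255, 252, 247).

(255, 252, 247)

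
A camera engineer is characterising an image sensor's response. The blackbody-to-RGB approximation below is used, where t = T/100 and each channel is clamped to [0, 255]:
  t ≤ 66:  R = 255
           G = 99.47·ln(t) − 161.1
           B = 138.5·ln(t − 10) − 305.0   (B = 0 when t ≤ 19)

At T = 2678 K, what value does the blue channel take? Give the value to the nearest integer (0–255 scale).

t = 2678/100 = 26.78; the t ≤ 66 branch applies.
B = 138.5·ln(26.78 − 10) − 305.0 = 138.5·ln 16.78 − 305.0 = 138.5·2.8202 − 305.0 = 85.596.
Rounded: 86.

86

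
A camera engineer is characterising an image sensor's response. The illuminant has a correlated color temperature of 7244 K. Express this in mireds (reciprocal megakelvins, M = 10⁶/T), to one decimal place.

M = 10⁶ / 7244 = 138.045 → 138.0 mireds.

138.0 mireds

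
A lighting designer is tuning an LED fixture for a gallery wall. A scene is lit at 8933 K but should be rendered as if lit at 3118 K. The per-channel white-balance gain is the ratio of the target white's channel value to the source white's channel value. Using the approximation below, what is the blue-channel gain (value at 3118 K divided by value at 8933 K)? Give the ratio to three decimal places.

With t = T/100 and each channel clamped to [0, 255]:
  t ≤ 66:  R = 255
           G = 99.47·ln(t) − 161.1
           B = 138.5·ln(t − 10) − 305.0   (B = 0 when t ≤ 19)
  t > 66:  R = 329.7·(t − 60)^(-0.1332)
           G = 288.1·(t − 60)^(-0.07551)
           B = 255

0.462

At 8933 K (t = 89.33):
  B = 255 by definition for t > 66.
At 3118 K (t = 31.18):
  B = 138.5·ln(31.18 − 10) − 305.0 = 138.5·ln 21.18 − 305.0 = 138.5·3.0531 − 305.0 = 117.848.
Gain = 117.848 / 255.000 = 0.4622 → 0.462.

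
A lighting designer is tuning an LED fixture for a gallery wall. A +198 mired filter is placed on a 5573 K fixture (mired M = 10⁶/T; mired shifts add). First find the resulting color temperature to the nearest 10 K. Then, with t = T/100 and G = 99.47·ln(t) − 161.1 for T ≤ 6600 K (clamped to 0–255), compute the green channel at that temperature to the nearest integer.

M_in = 10⁶/5573 = 179.44; M_out = 179.44 + (+198) = 377.44.
T_out = 10⁶/377.44 = 2649.5 K → 2650 K; t = 26.5.
G = 99.47·ln 26.5 − 161.1 = 99.47·3.2771 − 161.1 = 164.878.
Rounded: 165.

165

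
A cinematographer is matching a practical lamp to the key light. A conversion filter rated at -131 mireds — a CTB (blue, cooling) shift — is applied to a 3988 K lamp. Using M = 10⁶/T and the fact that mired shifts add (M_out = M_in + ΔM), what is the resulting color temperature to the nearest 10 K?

8350 K

M_in = 10⁶/3988 = 250.75 mireds.
M_out = 250.75 + (-131) = 119.75 mireds.
T_out = 10⁶/119.75 = 8350.6 K → 8350 K.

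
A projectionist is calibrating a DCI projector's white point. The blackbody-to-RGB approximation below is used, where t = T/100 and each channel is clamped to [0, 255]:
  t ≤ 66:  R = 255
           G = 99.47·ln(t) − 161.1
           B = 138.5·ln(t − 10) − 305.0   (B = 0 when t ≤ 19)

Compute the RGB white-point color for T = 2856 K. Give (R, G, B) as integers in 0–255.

(255, 172, 100)

t = 2856/100 = 28.56; the t ≤ 66 branch applies.
R = 255 by definition for t ≤ 66.
G = 99.47·ln 28.56 − 161.1 = 99.47·3.3520 − 161.1 = 172.324.
B = 138.5·ln(28.56 − 10) − 305.0 = 138.5·ln 18.56 − 305.0 = 138.5·2.9210 − 305.0 = 99.560.
Rounded: (255, 172, 100).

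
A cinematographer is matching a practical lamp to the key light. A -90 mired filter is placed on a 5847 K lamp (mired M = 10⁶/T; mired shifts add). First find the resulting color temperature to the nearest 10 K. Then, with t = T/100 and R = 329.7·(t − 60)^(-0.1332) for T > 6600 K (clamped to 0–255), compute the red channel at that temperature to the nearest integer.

M_in = 10⁶/5847 = 171.03; M_out = 171.03 + (-90) = 81.03.
T_out = 10⁶/81.03 = 12341.4 K → 12340 K; t = 123.4.
R = 329.7·(123.4 − 60)^(-0.1332) = 329.7·63.4^(-0.1332) = 329.7·0.57539 = 189.706.
Rounded: 190.

190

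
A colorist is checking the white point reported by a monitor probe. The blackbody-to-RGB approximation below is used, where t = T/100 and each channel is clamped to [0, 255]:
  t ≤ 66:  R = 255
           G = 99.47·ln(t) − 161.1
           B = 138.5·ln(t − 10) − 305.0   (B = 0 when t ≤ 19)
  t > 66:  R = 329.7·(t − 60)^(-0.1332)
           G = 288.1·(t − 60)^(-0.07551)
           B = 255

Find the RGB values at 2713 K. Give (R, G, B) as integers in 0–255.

t = 2713/100 = 27.13; the t ≤ 66 branch applies.
R = 255 by definition for t ≤ 66.
G = 99.47·ln 27.13 − 161.1 = 99.47·3.3006 − 161.1 = 167.215.
B = 138.5·ln(27.13 − 10) − 305.0 = 138.5·ln 17.13 − 305.0 = 138.5·2.8408 − 305.0 = 88.455.
Rounded: (255, 167, 88).

(255, 167, 88)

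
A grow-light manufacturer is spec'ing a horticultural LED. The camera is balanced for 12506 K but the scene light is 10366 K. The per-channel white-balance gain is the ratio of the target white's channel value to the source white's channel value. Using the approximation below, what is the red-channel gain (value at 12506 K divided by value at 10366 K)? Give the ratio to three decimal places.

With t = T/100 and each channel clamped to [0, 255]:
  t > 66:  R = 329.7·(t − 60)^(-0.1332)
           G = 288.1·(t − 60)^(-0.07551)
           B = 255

At 10366 K (t = 103.66):
  R = 329.7·(103.66 − 60)^(-0.1332) = 329.7·43.66^(-0.1332) = 329.7·0.60470 = 199.370.
At 12506 K (t = 125.06):
  R = 329.7·(125.06 − 60)^(-0.1332) = 329.7·65.06^(-0.1332) = 329.7·0.57341 = 189.054.
Gain = 189.054 / 199.370 = 0.9483 → 0.948.

0.948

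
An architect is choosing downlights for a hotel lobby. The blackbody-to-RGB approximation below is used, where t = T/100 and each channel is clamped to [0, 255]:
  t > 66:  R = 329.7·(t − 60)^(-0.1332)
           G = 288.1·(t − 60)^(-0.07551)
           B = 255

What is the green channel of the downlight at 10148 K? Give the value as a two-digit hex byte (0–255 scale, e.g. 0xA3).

0xD9

t = 10148/100 = 101.48; the t > 66 branch applies.
G = 288.1·(101.48 − 60)^(-0.07551) = 288.1·41.48^(-0.07551) = 288.1·0.75481 = 217.460.
Rounded: 217; in hex, 0xD9.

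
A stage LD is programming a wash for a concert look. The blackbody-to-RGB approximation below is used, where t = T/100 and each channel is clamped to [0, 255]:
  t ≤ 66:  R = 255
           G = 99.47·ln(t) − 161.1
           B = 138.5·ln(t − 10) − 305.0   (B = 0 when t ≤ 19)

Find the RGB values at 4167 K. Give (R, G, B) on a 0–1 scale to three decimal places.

(1.000, 0.823, 0.681)

t = 4167/100 = 41.67; the t ≤ 66 branch applies.
R = 255 by definition for t ≤ 66.
G = 99.47·ln 41.67 − 161.1 = 99.47·3.7298 − 161.1 = 209.901.
B = 138.5·ln(41.67 − 10) − 305.0 = 138.5·ln 31.67 − 305.0 = 138.5·3.4554 − 305.0 = 173.569.
Dividing each by 255: (1.0000, 0.8231, 0.6807) → (1.000, 0.823, 0.681).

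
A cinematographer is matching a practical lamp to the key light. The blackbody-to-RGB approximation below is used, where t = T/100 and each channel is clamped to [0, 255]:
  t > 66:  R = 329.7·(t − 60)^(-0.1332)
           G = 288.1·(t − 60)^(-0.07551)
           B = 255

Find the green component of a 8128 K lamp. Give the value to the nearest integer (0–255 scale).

229

t = 8128/100 = 81.28; the t > 66 branch applies.
G = 288.1·(81.28 − 60)^(-0.07551) = 288.1·21.28^(-0.07551) = 288.1·0.79383 = 228.701.
Rounded: 229.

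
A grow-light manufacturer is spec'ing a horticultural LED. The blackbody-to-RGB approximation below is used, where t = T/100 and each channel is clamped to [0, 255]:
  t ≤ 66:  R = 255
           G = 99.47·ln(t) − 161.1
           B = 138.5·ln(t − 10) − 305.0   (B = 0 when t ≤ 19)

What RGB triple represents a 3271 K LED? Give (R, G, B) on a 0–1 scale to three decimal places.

t = 3271/100 = 32.71; the t ≤ 66 branch applies.
R = 255 by definition for t ≤ 66.
G = 99.47·ln 32.71 − 161.1 = 99.47·3.4877 − 161.1 = 185.820.
B = 138.5·ln(32.71 − 10) − 305.0 = 138.5·ln 22.71 − 305.0 = 138.5·3.1228 − 305.0 = 127.509.
Dividing each by 255: (1.0000, 0.7287, 0.5000) → (1.000, 0.729, 0.500).

(1.000, 0.729, 0.500)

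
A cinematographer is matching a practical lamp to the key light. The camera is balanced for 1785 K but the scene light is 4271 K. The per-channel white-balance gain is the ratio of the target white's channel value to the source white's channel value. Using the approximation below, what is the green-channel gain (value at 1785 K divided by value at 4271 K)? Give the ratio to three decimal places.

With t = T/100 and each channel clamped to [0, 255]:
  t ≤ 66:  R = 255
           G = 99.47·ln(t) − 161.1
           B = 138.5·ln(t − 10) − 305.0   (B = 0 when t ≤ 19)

At 4271 K (t = 42.71):
  G = 99.47·ln 42.71 − 161.1 = 99.47·3.7544 − 161.1 = 212.353.
At 1785 K (t = 17.85):
  G = 99.47·ln 17.85 − 161.1 = 99.47·2.8820 − 161.1 = 125.573.
Gain = 125.573 / 212.353 = 0.5913 → 0.591.

0.591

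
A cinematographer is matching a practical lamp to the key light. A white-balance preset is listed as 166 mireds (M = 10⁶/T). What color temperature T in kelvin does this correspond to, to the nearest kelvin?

T = 10⁶ / 166 = 6024.10 K → 6024 K.

6024 K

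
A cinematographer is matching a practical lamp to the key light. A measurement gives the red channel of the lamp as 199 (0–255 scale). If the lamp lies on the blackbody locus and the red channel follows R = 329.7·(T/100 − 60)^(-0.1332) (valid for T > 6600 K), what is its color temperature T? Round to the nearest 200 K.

10400 K

(t − 60)^(-0.1332) = 199/329.7 = 0.60358.
t − 60 = 0.60358^(1/-0.1332) = 0.60358^(-7.508) = 44.273, so t = 104.273.
T = 100·t = 10427 K → 10400 K to the nearest 200 K.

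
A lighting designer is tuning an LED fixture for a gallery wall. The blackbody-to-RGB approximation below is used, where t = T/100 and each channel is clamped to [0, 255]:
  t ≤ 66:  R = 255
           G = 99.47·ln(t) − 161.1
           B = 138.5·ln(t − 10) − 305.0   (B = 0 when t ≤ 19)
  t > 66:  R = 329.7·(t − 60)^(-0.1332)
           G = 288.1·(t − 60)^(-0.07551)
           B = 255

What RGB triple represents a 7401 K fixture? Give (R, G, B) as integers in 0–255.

t = 7401/100 = 74.01; the t > 66 branch applies.
R = 329.7·(74.01 − 60)^(-0.1332) = 329.7·14.01^(-0.1332) = 329.7·0.70355 = 231.960.
G = 288.1·(74.01 − 60)^(-0.07551) = 288.1·14.01^(-0.07551) = 288.1·0.81928 = 236.035.
B = 255 by definition for t > 66.
Rounded: (232, 236, 255).

(232, 236, 255)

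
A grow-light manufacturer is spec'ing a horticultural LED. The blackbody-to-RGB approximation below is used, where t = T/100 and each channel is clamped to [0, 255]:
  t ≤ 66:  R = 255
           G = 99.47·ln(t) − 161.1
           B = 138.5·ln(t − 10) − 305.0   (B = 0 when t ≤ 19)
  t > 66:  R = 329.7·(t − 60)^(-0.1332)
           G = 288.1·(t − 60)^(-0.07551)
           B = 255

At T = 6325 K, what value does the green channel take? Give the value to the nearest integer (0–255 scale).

t = 6325/100 = 63.25; the t ≤ 66 branch applies.
G = 99.47·ln 63.25 − 161.1 = 99.47·4.1471 − 161.1 = 251.412.
Rounded: 251.

251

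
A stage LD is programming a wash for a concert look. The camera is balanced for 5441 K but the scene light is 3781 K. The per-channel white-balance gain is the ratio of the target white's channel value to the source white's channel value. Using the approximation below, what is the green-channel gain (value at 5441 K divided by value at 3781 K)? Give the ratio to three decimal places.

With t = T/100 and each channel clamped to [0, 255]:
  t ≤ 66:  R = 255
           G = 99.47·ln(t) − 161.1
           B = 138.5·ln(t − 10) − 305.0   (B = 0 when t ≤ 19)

At 3781 K (t = 37.81):
  G = 99.47·ln 37.81 − 161.1 = 99.47·3.6326 − 161.1 = 200.232.
At 5441 K (t = 54.41):
  G = 99.47·ln 54.41 − 161.1 = 99.47·3.9965 − 161.1 = 236.437.
Gain = 236.437 / 200.232 = 1.1808 → 1.181.

1.181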